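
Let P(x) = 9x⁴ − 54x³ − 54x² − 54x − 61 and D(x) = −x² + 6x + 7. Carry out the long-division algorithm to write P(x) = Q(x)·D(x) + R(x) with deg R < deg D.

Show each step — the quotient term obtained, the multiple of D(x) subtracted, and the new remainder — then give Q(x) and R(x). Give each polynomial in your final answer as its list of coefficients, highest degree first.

Step 1: lead(9x⁴ − 54x³ − 54x² − 54x − 61) ÷ lead(D) = 9x⁴ ÷ −x² = −9x². Subtract (−9x²)·D = 9x⁴ − 54x³ − 63x². Remainder: 9x² − 54x − 61.
Step 2: lead(9x² − 54x − 61) ÷ lead(D) = 9x² ÷ −x² = −9. Subtract (−9)·D = 9x² − 54x − 63. Remainder: 2.

Q = [-9, 0, -9]; R = [2]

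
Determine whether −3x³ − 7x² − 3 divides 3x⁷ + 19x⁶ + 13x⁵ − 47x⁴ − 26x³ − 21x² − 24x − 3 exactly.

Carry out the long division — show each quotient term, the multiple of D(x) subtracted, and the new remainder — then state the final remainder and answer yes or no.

Step 1: lead(3x⁷ + 19x⁶ + 13x⁵ − 47x⁴ − 26x³ − 21x² − 24x − 3) ÷ lead(D) = 3x⁷ ÷ −3x³ = −x⁴. Subtract (−x⁴)·D = 3x⁷ + 7x⁶ + 3x⁴. Remainder: 12x⁶ + 13x⁵ − 50x⁴ − 26x³ − 21x² − 24x − 3.
Step 2: lead(12x⁶ + 13x⁵ − 50x⁴ − 26x³ − 21x² − 24x − 3) ÷ lead(D) = 12x⁶ ÷ −3x³ = −4x³. Subtract (−4x³)·D = 12x⁶ + 28x⁵ + 12x³. Remainder: −15x⁵ − 50x⁴ − 38x³ − 21x² − 24x − 3.
Step 3: lead(−15x⁵ − 50x⁴ − 38x³ − 21x² − 24x − 3) ÷ lead(D) = −15x⁵ ÷ −3x³ = 5x². Subtract (5x²)·D = −15x⁵ − 35x⁴ − 15x². Remainder: −15x⁴ − 38x³ − 6x² − 24x − 3.
Step 4: lead(−15x⁴ − 38x³ − 6x² − 24x − 3) ÷ lead(D) = −15x⁴ ÷ −3x³ = 5x. Subtract (5x)·D = −15x⁴ − 35x³ − 15x. Remainder: −3x³ − 6x² − 9x − 3.
Step 5: lead(−3x³ − 6x² − 9x − 3) ÷ lead(D) = −3x³ ÷ −3x³ = 1. Subtract (1)·D = −3x³ − 7x² − 3. Remainder: x² − 9x.

R(x) = x² − 9x, so D(x) is not a factor of P(x). no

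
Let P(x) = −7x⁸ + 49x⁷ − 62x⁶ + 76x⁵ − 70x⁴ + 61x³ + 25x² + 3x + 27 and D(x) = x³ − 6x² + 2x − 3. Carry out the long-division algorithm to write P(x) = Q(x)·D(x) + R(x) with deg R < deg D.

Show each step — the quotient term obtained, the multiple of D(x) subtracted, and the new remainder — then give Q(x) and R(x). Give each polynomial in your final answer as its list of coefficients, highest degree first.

Step 1: lead(−7x⁸ + 49x⁷ − 62x⁶ + 76x⁵ − 70x⁴ + 61x³ + 25x² + 3x + 27) ÷ lead(D) = −7x⁸ ÷ x³ = −7x⁵. Subtract (−7x⁵)·D = −7x⁸ + 42x⁷ − 14x⁶ + 21x⁵. Remainder: 7x⁷ − 48x⁶ + 55x⁵ − 70x⁴ + 61x³ + 25x² + 3x + 27.
Step 2: lead(7x⁷ − 48x⁶ + 55x⁵ − 70x⁴ + 61x³ + 25x² + 3x + 27) ÷ lead(D) = 7x⁷ ÷ x³ = 7x⁴. Subtract (7x⁴)·D = 7x⁷ − 42x⁶ + 14x⁵ − 21x⁴. Remainder: −6x⁶ + 41x⁵ − 49x⁴ + 61x³ + 25x² + 3x + 27.
Step 3: lead(−6x⁶ + 41x⁵ − 49x⁴ + 61x³ + 25x² + 3x + 27) ÷ lead(D) = −6x⁶ ÷ x³ = −6x³. Subtract (−6x³)·D = −6x⁶ + 36x⁵ − 12x⁴ + 18x³. Remainder: 5x⁵ − 37x⁴ + 43x³ + 25x² + 3x + 27.
Step 4: lead(5x⁵ − 37x⁴ + 43x³ + 25x² + 3x + 27) ÷ lead(D) = 5x⁵ ÷ x³ = 5x². Subtract (5x²)·D = 5x⁵ − 30x⁴ + 10x³ − 15x². Remainder: −7x⁴ + 33x³ + 40x² + 3x + 27.
Step 5: lead(−7x⁴ + 33x³ + 40x² + 3x + 27) ÷ lead(D) = −7x⁴ ÷ x³ = −7x. Subtract (−7x)·D = −7x⁴ + 42x³ − 14x² + 21x. Remainder: −9x³ + 54x² − 18x + 27.
Step 6: lead(−9x³ + 54x² − 18x + 27) ÷ lead(D) = −9x³ ÷ x³ = −9. Subtract (−9)·D = −9x³ + 54x² − 18x + 27. Remainder: 0.

Q = [-7, 7, -6, 5, -7, -9]; R = [0]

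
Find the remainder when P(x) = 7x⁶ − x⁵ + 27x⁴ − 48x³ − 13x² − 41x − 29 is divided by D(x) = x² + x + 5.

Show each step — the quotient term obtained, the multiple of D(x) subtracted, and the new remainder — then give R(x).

R(x) = 4x − 4

Step 1: lead(7x⁶ − x⁵ + 27x⁴ − 48x³ − 13x² − 41x − 29) ÷ lead(D) = 7x⁶ ÷ x² = 7x⁴. Subtract (7x⁴)·D = 7x⁶ + 7x⁵ + 35x⁴. Remainder: −8x⁵ − 8x⁴ − 48x³ − 13x² − 41x − 29.
Step 2: lead(−8x⁵ − 8x⁴ − 48x³ − 13x² − 41x − 29) ÷ lead(D) = −8x⁵ ÷ x² = −8x³. Subtract (−8x³)·D = −8x⁵ − 8x⁴ − 40x³. Remainder: −8x³ − 13x² − 41x − 29.
Step 3: lead(−8x³ − 13x² − 41x − 29) ÷ lead(D) = −8x³ ÷ x² = −8x. Subtract (−8x)·D = −8x³ − 8x² − 40x. Remainder: −5x² − x − 29.
Step 4: lead(−5x² − x − 29) ÷ lead(D) = −5x² ÷ x² = −5. Subtract (−5)·D = −5x² − 5x − 25. Remainder: 4x − 4.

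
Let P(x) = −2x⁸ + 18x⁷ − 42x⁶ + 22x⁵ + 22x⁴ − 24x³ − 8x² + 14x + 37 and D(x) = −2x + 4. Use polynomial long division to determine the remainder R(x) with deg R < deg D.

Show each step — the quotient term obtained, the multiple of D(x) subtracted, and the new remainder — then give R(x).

Step 1: lead(−2x⁸ + 18x⁷ − 42x⁶ + 22x⁵ + 22x⁴ − 24x³ − 8x² + 14x + 37) ÷ lead(D) = −2x⁸ ÷ −2x = x⁷. Subtract (x⁷)·D = −2x⁸ + 4x⁷. Remainder: 14x⁷ − 42x⁶ + 22x⁵ + 22x⁴ − 24x³ − 8x² + 14x + 37.
Step 2: lead(14x⁷ − 42x⁶ + 22x⁵ + 22x⁴ − 24x³ − 8x² + 14x + 37) ÷ lead(D) = 14x⁷ ÷ −2x = −7x⁶. Subtract (−7x⁶)·D = 14x⁷ − 28x⁶. Remainder: −14x⁶ + 22x⁵ + 22x⁴ − 24x³ − 8x² + 14x + 37.
Step 3: lead(−14x⁶ + 22x⁵ + 22x⁴ − 24x³ − 8x² + 14x + 37) ÷ lead(D) = −14x⁶ ÷ −2x = 7x⁵. Subtract (7x⁵)·D = −14x⁶ + 28x⁵. Remainder: −6x⁵ + 22x⁴ − 24x³ − 8x² + 14x + 37.
Step 4: lead(−6x⁵ + 22x⁴ − 24x³ − 8x² + 14x + 37) ÷ lead(D) = −6x⁵ ÷ −2x = 3x⁴. Subtract (3x⁴)·D = −6x⁵ + 12x⁴. Remainder: 10x⁴ − 24x³ − 8x² + 14x + 37.
Step 5: lead(10x⁴ − 24x³ − 8x² + 14x + 37) ÷ lead(D) = 10x⁴ ÷ −2x = −5x³. Subtract (−5x³)·D = 10x⁴ − 20x³. Remainder: −4x³ − 8x² + 14x + 37.
Step 6: lead(−4x³ − 8x² + 14x + 37) ÷ lead(D) = −4x³ ÷ −2x = 2x². Subtract (2x²)·D = −4x³ + 8x². Remainder: −16x² + 14x + 37.
Step 7: lead(−16x² + 14x + 37) ÷ lead(D) = −16x² ÷ −2x = 8x. Subtract (8x)·D = −16x² + 32x. Remainder: −18x + 37.
Step 8: lead(−18x + 37) ÷ lead(D) = −18x ÷ −2x = 9. Subtract (9)·D = −18x + 36. Remainder: 1.

R(x) = 1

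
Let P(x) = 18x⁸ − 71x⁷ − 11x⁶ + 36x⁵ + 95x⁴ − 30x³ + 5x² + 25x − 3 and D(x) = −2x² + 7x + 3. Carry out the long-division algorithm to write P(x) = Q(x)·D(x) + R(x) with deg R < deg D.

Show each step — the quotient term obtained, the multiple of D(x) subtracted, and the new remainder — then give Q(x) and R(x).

Q(x) = −9x⁶ + 4x⁵ + 6x⁴ + 9x³ − 7x² + 4x + 1; R(x) = 6x − 6

Step 1: lead(18x⁸ − 71x⁷ − 11x⁶ + 36x⁵ + 95x⁴ − 30x³ + 5x² + 25x − 3) ÷ lead(D) = 18x⁸ ÷ −2x² = −9x⁶. Subtract (−9x⁶)·D = 18x⁸ − 63x⁷ − 27x⁶. Remainder: −8x⁷ + 16x⁶ + 36x⁵ + 95x⁴ − 30x³ + 5x² + 25x − 3.
Step 2: lead(−8x⁷ + 16x⁶ + 36x⁵ + 95x⁴ − 30x³ + 5x² + 25x − 3) ÷ lead(D) = −8x⁷ ÷ −2x² = 4x⁵. Subtract (4x⁵)·D = −8x⁷ + 28x⁶ + 12x⁵. Remainder: −12x⁶ + 24x⁵ + 95x⁴ − 30x³ + 5x² + 25x − 3.
Step 3: lead(−12x⁶ + 24x⁵ + 95x⁴ − 30x³ + 5x² + 25x − 3) ÷ lead(D) = −12x⁶ ÷ −2x² = 6x⁴. Subtract (6x⁴)·D = −12x⁶ + 42x⁵ + 18x⁴. Remainder: −18x⁵ + 77x⁴ − 30x³ + 5x² + 25x − 3.
Step 4: lead(−18x⁵ + 77x⁴ − 30x³ + 5x² + 25x − 3) ÷ lead(D) = −18x⁵ ÷ −2x² = 9x³. Subtract (9x³)·D = −18x⁵ + 63x⁴ + 27x³. Remainder: 14x⁴ − 57x³ + 5x² + 25x − 3.
Step 5: lead(14x⁴ − 57x³ + 5x² + 25x − 3) ÷ lead(D) = 14x⁴ ÷ −2x² = −7x². Subtract (−7x²)·D = 14x⁴ − 49x³ − 21x². Remainder: −8x³ + 26x² + 25x − 3.
Step 6: lead(−8x³ + 26x² + 25x − 3) ÷ lead(D) = −8x³ ÷ −2x² = 4x. Subtract (4x)·D = −8x³ + 28x² + 12x. Remainder: −2x² + 13x − 3.
Step 7: lead(−2x² + 13x − 3) ÷ lead(D) = −2x² ÷ −2x² = 1. Subtract (1)·D = −2x² + 7x + 3. Remainder: 6x − 6.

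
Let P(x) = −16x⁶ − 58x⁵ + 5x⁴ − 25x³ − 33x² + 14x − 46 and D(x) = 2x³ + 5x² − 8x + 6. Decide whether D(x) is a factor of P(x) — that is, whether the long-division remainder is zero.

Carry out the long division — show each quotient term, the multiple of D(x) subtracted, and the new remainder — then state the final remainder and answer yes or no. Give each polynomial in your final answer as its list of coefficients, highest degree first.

R = [-4], so D(x) is not a factor of P(x). no

Step 1: lead(−16x⁶ − 58x⁵ + 5x⁴ − 25x³ − 33x² + 14x − 46) ÷ lead(D) = −16x⁶ ÷ 2x³ = −8x³. Subtract (−8x³)·D = −16x⁶ − 40x⁵ + 64x⁴ − 48x³. Remainder: −18x⁵ − 59x⁴ + 23x³ − 33x² + 14x − 46.
Step 2: lead(−18x⁵ − 59x⁴ + 23x³ − 33x² + 14x − 46) ÷ lead(D) = −18x⁵ ÷ 2x³ = −9x². Subtract (−9x²)·D = −18x⁵ − 45x⁴ + 72x³ − 54x². Remainder: −14x⁴ − 49x³ + 21x² + 14x − 46.
Step 3: lead(−14x⁴ − 49x³ + 21x² + 14x − 46) ÷ lead(D) = −14x⁴ ÷ 2x³ = −7x. Subtract (−7x)·D = −14x⁴ − 35x³ + 56x² − 42x. Remainder: −14x³ − 35x² + 56x − 46.
Step 4: lead(−14x³ − 35x² + 56x − 46) ÷ lead(D) = −14x³ ÷ 2x³ = −7. Subtract (−7)·D = −14x³ − 35x² + 56x − 42. Remainder: −4.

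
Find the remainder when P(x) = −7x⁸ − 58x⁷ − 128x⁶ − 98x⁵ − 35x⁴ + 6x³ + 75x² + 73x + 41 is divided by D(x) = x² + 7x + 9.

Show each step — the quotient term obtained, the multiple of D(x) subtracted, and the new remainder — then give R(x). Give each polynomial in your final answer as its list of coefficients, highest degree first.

R = [5]

Step 1: lead(−7x⁸ − 58x⁷ − 128x⁶ − 98x⁵ − 35x⁴ + 6x³ + 75x² + 73x + 41) ÷ lead(D) = −7x⁸ ÷ x² = −7x⁶. Subtract (−7x⁶)·D = −7x⁸ − 49x⁷ − 63x⁶. Remainder: −9x⁷ − 65x⁶ − 98x⁵ − 35x⁴ + 6x³ + 75x² + 73x + 41.
Step 2: lead(−9x⁷ − 65x⁶ − 98x⁵ − 35x⁴ + 6x³ + 75x² + 73x + 41) ÷ lead(D) = −9x⁷ ÷ x² = −9x⁵. Subtract (−9x⁵)·D = −9x⁷ − 63x⁶ − 81x⁵. Remainder: −2x⁶ − 17x⁵ − 35x⁴ + 6x³ + 75x² + 73x + 41.
Step 3: lead(−2x⁶ − 17x⁵ − 35x⁴ + 6x³ + 75x² + 73x + 41) ÷ lead(D) = −2x⁶ ÷ x² = −2x⁴. Subtract (−2x⁴)·D = −2x⁶ − 14x⁵ − 18x⁴. Remainder: −3x⁵ − 17x⁴ + 6x³ + 75x² + 73x + 41.
Step 4: lead(−3x⁵ − 17x⁴ + 6x³ + 75x² + 73x + 41) ÷ lead(D) = −3x⁵ ÷ x² = −3x³. Subtract (−3x³)·D = −3x⁵ − 21x⁴ − 27x³. Remainder: 4x⁴ + 33x³ + 75x² + 73x + 41.
Step 5: lead(4x⁴ + 33x³ + 75x² + 73x + 41) ÷ lead(D) = 4x⁴ ÷ x² = 4x². Subtract (4x²)·D = 4x⁴ + 28x³ + 36x². Remainder: 5x³ + 39x² + 73x + 41.
Step 6: lead(5x³ + 39x² + 73x + 41) ÷ lead(D) = 5x³ ÷ x² = 5x. Subtract (5x)·D = 5x³ + 35x² + 45x. Remainder: 4x² + 28x + 41.
Step 7: lead(4x² + 28x + 41) ÷ lead(D) = 4x² ÷ x² = 4. Subtract (4)·D = 4x² + 28x + 36. Remainder: 5.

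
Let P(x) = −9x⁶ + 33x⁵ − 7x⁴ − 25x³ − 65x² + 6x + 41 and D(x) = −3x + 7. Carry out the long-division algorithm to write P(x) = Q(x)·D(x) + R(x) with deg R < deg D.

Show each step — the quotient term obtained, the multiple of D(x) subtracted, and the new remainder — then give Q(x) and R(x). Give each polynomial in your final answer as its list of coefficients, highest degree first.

Step 1: lead(−9x⁶ + 33x⁵ − 7x⁴ − 25x³ − 65x² + 6x + 41) ÷ lead(D) = −9x⁶ ÷ −3x = 3x⁵. Subtract (3x⁵)·D = −9x⁶ + 21x⁵. Remainder: 12x⁵ − 7x⁴ − 25x³ − 65x² + 6x + 41.
Step 2: lead(12x⁵ − 7x⁴ − 25x³ − 65x² + 6x + 41) ÷ lead(D) = 12x⁵ ÷ −3x = −4x⁴. Subtract (−4x⁴)·D = 12x⁵ − 28x⁴. Remainder: 21x⁴ − 25x³ − 65x² + 6x + 41.
Step 3: lead(21x⁴ − 25x³ − 65x² + 6x + 41) ÷ lead(D) = 21x⁴ ÷ −3x = −7x³. Subtract (−7x³)·D = 21x⁴ − 49x³. Remainder: 24x³ − 65x² + 6x + 41.
Step 4: lead(24x³ − 65x² + 6x + 41) ÷ lead(D) = 24x³ ÷ −3x = −8x². Subtract (−8x²)·D = 24x³ − 56x². Remainder: −9x² + 6x + 41.
Step 5: lead(−9x² + 6x + 41) ÷ lead(D) = −9x² ÷ −3x = 3x. Subtract (3x)·D = −9x² + 21x. Remainder: −15x + 41.
Step 6: lead(−15x + 41) ÷ lead(D) = −15x ÷ −3x = 5. Subtract (5)·D = −15x + 35. Remainder: 6.

Q = [3, -4, -7, -8, 3, 5]; R = [6]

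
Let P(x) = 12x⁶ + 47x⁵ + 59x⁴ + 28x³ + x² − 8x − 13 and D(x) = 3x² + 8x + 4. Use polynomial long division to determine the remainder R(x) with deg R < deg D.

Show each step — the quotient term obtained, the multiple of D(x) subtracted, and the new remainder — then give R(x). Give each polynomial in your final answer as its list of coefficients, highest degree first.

Step 1: lead(12x⁶ + 47x⁵ + 59x⁴ + 28x³ + x² − 8x − 13) ÷ lead(D) = 12x⁶ ÷ 3x² = 4x⁴. Subtract (4x⁴)·D = 12x⁶ + 32x⁵ + 16x⁴. Remainder: 15x⁵ + 43x⁴ + 28x³ + x² − 8x − 13.
Step 2: lead(15x⁵ + 43x⁴ + 28x³ + x² − 8x − 13) ÷ lead(D) = 15x⁵ ÷ 3x² = 5x³. Subtract (5x³)·D = 15x⁵ + 40x⁴ + 20x³. Remainder: 3x⁴ + 8x³ + x² − 8x − 13.
Step 3: lead(3x⁴ + 8x³ + x² − 8x − 13) ÷ lead(D) = 3x⁴ ÷ 3x² = x². Subtract (x²)·D = 3x⁴ + 8x³ + 4x². Remainder: −3x² − 8x − 13.
Step 4: lead(−3x² − 8x − 13) ÷ lead(D) = −3x² ÷ 3x² = −1. Subtract (−1)·D = −3x² − 8x − 4. Remainder: −9.

R = [-9]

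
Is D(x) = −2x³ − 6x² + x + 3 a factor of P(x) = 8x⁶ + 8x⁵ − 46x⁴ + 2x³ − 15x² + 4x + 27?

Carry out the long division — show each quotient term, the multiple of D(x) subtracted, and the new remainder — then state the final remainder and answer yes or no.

R(x) = 7x + 9, so D(x) is not a factor of P(x). no

Step 1: lead(8x⁶ + 8x⁵ − 46x⁴ + 2x³ − 15x² + 4x + 27) ÷ lead(D) = 8x⁶ ÷ −2x³ = −4x³. Subtract (−4x³)·D = 8x⁶ + 24x⁵ − 4x⁴ − 12x³. Remainder: −16x⁵ − 42x⁴ + 14x³ − 15x² + 4x + 27.
Step 2: lead(−16x⁵ − 42x⁴ + 14x³ − 15x² + 4x + 27) ÷ lead(D) = −16x⁵ ÷ −2x³ = 8x². Subtract (8x²)·D = −16x⁵ − 48x⁴ + 8x³ + 24x². Remainder: 6x⁴ + 6x³ − 39x² + 4x + 27.
Step 3: lead(6x⁴ + 6x³ − 39x² + 4x + 27) ÷ lead(D) = 6x⁴ ÷ −2x³ = −3x. Subtract (−3x)·D = 6x⁴ + 18x³ − 3x² − 9x. Remainder: −12x³ − 36x² + 13x + 27.
Step 4: lead(−12x³ − 36x² + 13x + 27) ÷ lead(D) = −12x³ ÷ −2x³ = 6. Subtract (6)·D = −12x³ − 36x² + 6x + 18. Remainder: 7x + 9.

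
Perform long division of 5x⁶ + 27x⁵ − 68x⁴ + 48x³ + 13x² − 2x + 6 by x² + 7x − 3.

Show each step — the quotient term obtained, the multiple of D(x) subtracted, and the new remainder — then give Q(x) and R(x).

Step 1: lead(5x⁶ + 27x⁵ − 68x⁴ + 48x³ + 13x² − 2x + 6) ÷ lead(D) = 5x⁶ ÷ x² = 5x⁴. Subtract (5x⁴)·D = 5x⁶ + 35x⁵ − 15x⁴. Remainder: −8x⁵ − 53x⁴ + 48x³ + 13x² − 2x + 6.
Step 2: lead(−8x⁵ − 53x⁴ + 48x³ + 13x² − 2x + 6) ÷ lead(D) = −8x⁵ ÷ x² = −8x³. Subtract (−8x³)·D = −8x⁵ − 56x⁴ + 24x³. Remainder: 3x⁴ + 24x³ + 13x² − 2x + 6.
Step 3: lead(3x⁴ + 24x³ + 13x² − 2x + 6) ÷ lead(D) = 3x⁴ ÷ x² = 3x². Subtract (3x²)·D = 3x⁴ + 21x³ − 9x². Remainder: 3x³ + 22x² − 2x + 6.
Step 4: lead(3x³ + 22x² − 2x + 6) ÷ lead(D) = 3x³ ÷ x² = 3x. Subtract (3x)·D = 3x³ + 21x² − 9x. Remainder: x² + 7x + 6.
Step 5: lead(x² + 7x + 6) ÷ lead(D) = x² ÷ x² = 1. Subtract (1)·D = x² + 7x − 3. Remainder: 9.

Q(x) = 5x⁴ − 8x³ + 3x² + 3x + 1; R(x) = 9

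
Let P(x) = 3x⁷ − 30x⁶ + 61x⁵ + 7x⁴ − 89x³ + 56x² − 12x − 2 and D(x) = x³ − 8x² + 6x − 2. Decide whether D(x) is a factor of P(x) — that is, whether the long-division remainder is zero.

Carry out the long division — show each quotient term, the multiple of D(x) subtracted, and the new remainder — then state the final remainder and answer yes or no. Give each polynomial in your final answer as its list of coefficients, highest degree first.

Step 1: lead(3x⁷ − 30x⁶ + 61x⁵ + 7x⁴ − 89x³ + 56x² − 12x − 2) ÷ lead(D) = 3x⁷ ÷ x³ = 3x⁴. Subtract (3x⁴)·D = 3x⁷ − 24x⁶ + 18x⁵ − 6x⁴. Remainder: −6x⁶ + 43x⁵ + 13x⁴ − 89x³ + 56x² − 12x − 2.
Step 2: lead(−6x⁶ + 43x⁵ + 13x⁴ − 89x³ + 56x² − 12x − 2) ÷ lead(D) = −6x⁶ ÷ x³ = −6x³. Subtract (−6x³)·D = −6x⁶ + 48x⁵ − 36x⁴ + 12x³. Remainder: −5x⁵ + 49x⁴ − 101x³ + 56x² − 12x − 2.
Step 3: lead(−5x⁵ + 49x⁴ − 101x³ + 56x² − 12x − 2) ÷ lead(D) = −5x⁵ ÷ x³ = −5x². Subtract (−5x²)·D = −5x⁵ + 40x⁴ − 30x³ + 10x². Remainder: 9x⁴ − 71x³ + 46x² − 12x − 2.
Step 4: lead(9x⁴ − 71x³ + 46x² − 12x − 2) ÷ lead(D) = 9x⁴ ÷ x³ = 9x. Subtract (9x)·D = 9x⁴ − 72x³ + 54x² − 18x. Remainder: x³ − 8x² + 6x − 2.
Step 5: lead(x³ − 8x² + 6x − 2) ÷ lead(D) = x³ ÷ x³ = 1. Subtract (1)·D = x³ − 8x² + 6x − 2. Remainder: 0.

R = [0], so D(x) is a factor of P(x). yes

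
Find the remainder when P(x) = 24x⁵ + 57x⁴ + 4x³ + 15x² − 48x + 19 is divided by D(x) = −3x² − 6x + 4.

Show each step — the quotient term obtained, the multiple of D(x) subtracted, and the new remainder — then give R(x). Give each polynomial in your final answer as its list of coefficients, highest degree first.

R = [-6, 7]

Step 1: lead(24x⁵ + 57x⁴ + 4x³ + 15x² − 48x + 19) ÷ lead(D) = 24x⁵ ÷ −3x² = −8x³. Subtract (−8x³)·D = 24x⁵ + 48x⁴ − 32x³. Remainder: 9x⁴ + 36x³ + 15x² − 48x + 19.
Step 2: lead(9x⁴ + 36x³ + 15x² − 48x + 19) ÷ lead(D) = 9x⁴ ÷ −3x² = −3x². Subtract (−3x²)·D = 9x⁴ + 18x³ − 12x². Remainder: 18x³ + 27x² − 48x + 19.
Step 3: lead(18x³ + 27x² − 48x + 19) ÷ lead(D) = 18x³ ÷ −3x² = −6x. Subtract (−6x)·D = 18x³ + 36x² − 24x. Remainder: −9x² − 24x + 19.
Step 4: lead(−9x² − 24x + 19) ÷ lead(D) = −9x² ÷ −3x² = 3. Subtract (3)·D = −9x² − 18x + 12. Remainder: −6x + 7.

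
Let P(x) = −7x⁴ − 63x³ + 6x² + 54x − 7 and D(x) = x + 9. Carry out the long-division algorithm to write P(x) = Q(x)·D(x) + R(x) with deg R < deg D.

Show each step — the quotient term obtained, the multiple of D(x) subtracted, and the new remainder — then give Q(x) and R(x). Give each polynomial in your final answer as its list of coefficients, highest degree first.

Step 1: lead(−7x⁴ − 63x³ + 6x² + 54x − 7) ÷ lead(D) = −7x⁴ ÷ x = −7x³. Subtract (−7x³)·D = −7x⁴ − 63x³. Remainder: 6x² + 54x − 7.
Step 2: lead(6x² + 54x − 7) ÷ lead(D) = 6x² ÷ x = 6x. Subtract (6x)·D = 6x² + 54x. Remainder: −7.

Q = [-7, 0, 6, 0]; R = [-7]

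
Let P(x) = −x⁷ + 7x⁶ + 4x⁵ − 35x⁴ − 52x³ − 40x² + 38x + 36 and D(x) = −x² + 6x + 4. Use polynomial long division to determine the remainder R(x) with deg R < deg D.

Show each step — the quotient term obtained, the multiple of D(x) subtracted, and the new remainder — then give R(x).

Step 1: lead(−x⁷ + 7x⁶ + 4x⁵ − 35x⁴ − 52x³ − 40x² + 38x + 36) ÷ lead(D) = −x⁷ ÷ −x² = x⁵. Subtract (x⁵)·D = −x⁷ + 6x⁶ + 4x⁵. Remainder: x⁶ − 35x⁴ − 52x³ − 40x² + 38x + 36.
Step 2: lead(x⁶ − 35x⁴ − 52x³ − 40x² + 38x + 36) ÷ lead(D) = x⁶ ÷ −x² = −x⁴. Subtract (−x⁴)·D = x⁶ − 6x⁵ − 4x⁴. Remainder: 6x⁵ − 31x⁴ − 52x³ − 40x² + 38x + 36.
Step 3: lead(6x⁵ − 31x⁴ − 52x³ − 40x² + 38x + 36) ÷ lead(D) = 6x⁵ ÷ −x² = −6x³. Subtract (−6x³)·D = 6x⁵ − 36x⁴ − 24x³. Remainder: 5x⁴ − 28x³ − 40x² + 38x + 36.
Step 4: lead(5x⁴ − 28x³ − 40x² + 38x + 36) ÷ lead(D) = 5x⁴ ÷ −x² = −5x². Subtract (−5x²)·D = 5x⁴ − 30x³ − 20x². Remainder: 2x³ − 20x² + 38x + 36.
Step 5: lead(2x³ − 20x² + 38x + 36) ÷ lead(D) = 2x³ ÷ −x² = −2x. Subtract (−2x)·D = 2x³ − 12x² − 8x. Remainder: −8x² + 46x + 36.
Step 6: lead(−8x² + 46x + 36) ÷ lead(D) = −8x² ÷ −x² = 8. Subtract (8)·D = −8x² + 48x + 32. Remainder: −2x + 4.

R(x) = −2x + 4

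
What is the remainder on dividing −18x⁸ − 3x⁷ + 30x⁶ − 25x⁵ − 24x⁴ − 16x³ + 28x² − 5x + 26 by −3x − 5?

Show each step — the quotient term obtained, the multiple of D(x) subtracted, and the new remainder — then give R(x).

R(x) = 1

Step 1: lead(−18x⁸ − 3x⁷ + 30x⁶ − 25x⁵ − 24x⁴ − 16x³ + 28x² − 5x + 26) ÷ lead(D) = −18x⁸ ÷ −3x = 6x⁷. Subtract (6x⁷)·D = −18x⁸ − 30x⁷. Remainder: 27x⁷ + 30x⁶ − 25x⁵ − 24x⁴ − 16x³ + 28x² − 5x + 26.
Step 2: lead(27x⁷ + 30x⁶ − 25x⁵ − 24x⁴ − 16x³ + 28x² − 5x + 26) ÷ lead(D) = 27x⁷ ÷ −3x = −9x⁶. Subtract (−9x⁶)·D = 27x⁷ + 45x⁶. Remainder: −15x⁶ − 25x⁵ − 24x⁴ − 16x³ + 28x² − 5x + 26.
Step 3: lead(−15x⁶ − 25x⁵ − 24x⁴ − 16x³ + 28x² − 5x + 26) ÷ lead(D) = −15x⁶ ÷ −3x = 5x⁵. Subtract (5x⁵)·D = −15x⁶ − 25x⁵. Remainder: −24x⁴ − 16x³ + 28x² − 5x + 26.
Step 4: lead(−24x⁴ − 16x³ + 28x² − 5x + 26) ÷ lead(D) = −24x⁴ ÷ −3x = 8x³. Subtract (8x³)·D = −24x⁴ − 40x³. Remainder: 24x³ + 28x² − 5x + 26.
Step 5: lead(24x³ + 28x² − 5x + 26) ÷ lead(D) = 24x³ ÷ −3x = −8x². Subtract (−8x²)·D = 24x³ + 40x². Remainder: −12x² − 5x + 26.
Step 6: lead(−12x² − 5x + 26) ÷ lead(D) = −12x² ÷ −3x = 4x. Subtract (4x)·D = −12x² − 20x. Remainder: 15x + 26.
Step 7: lead(15x + 26) ÷ lead(D) = 15x ÷ −3x = −5. Subtract (−5)·D = 15x + 25. Remainder: 1.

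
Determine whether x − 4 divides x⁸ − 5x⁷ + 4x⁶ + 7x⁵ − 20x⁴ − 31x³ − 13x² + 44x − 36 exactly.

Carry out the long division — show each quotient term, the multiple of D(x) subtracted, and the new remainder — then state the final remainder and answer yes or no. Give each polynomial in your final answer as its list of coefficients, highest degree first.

R = [-4], so D(x) is not a factor of P(x). no

Step 1: lead(x⁸ − 5x⁷ + 4x⁶ + 7x⁵ − 20x⁴ − 31x³ − 13x² + 44x − 36) ÷ lead(D) = x⁸ ÷ x = x⁷. Subtract (x⁷)·D = x⁸ − 4x⁷. Remainder: −x⁷ + 4x⁶ + 7x⁵ − 20x⁴ − 31x³ − 13x² + 44x − 36.
Step 2: lead(−x⁷ + 4x⁶ + 7x⁵ − 20x⁴ − 31x³ − 13x² + 44x − 36) ÷ lead(D) = −x⁷ ÷ x = −x⁶. Subtract (−x⁶)·D = −x⁷ + 4x⁶. Remainder: 7x⁵ − 20x⁴ − 31x³ − 13x² + 44x − 36.
Step 3: lead(7x⁵ − 20x⁴ − 31x³ − 13x² + 44x − 36) ÷ lead(D) = 7x⁵ ÷ x = 7x⁴. Subtract (7x⁴)·D = 7x⁵ − 28x⁴. Remainder: 8x⁴ − 31x³ − 13x² + 44x − 36.
Step 4: lead(8x⁴ − 31x³ − 13x² + 44x − 36) ÷ lead(D) = 8x⁴ ÷ x = 8x³. Subtract (8x³)·D = 8x⁴ − 32x³. Remainder: x³ − 13x² + 44x − 36.
Step 5: lead(x³ − 13x² + 44x − 36) ÷ lead(D) = x³ ÷ x = x². Subtract (x²)·D = x³ − 4x². Remainder: −9x² + 44x − 36.
Step 6: lead(−9x² + 44x − 36) ÷ lead(D) = −9x² ÷ x = −9x. Subtract (−9x)·D = −9x² + 36x. Remainder: 8x − 36.
Step 7: lead(8x − 36) ÷ lead(D) = 8x ÷ x = 8. Subtract (8)·D = 8x − 32. Remainder: −4.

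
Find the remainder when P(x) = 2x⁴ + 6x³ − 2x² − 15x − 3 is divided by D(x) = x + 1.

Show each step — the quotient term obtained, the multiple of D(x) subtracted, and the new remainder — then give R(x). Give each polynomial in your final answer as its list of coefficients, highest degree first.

Step 1: lead(2x⁴ + 6x³ − 2x² − 15x − 3) ÷ lead(D) = 2x⁴ ÷ x = 2x³. Subtract (2x³)·D = 2x⁴ + 2x³. Remainder: 4x³ − 2x² − 15x − 3.
Step 2: lead(4x³ − 2x² − 15x − 3) ÷ lead(D) = 4x³ ÷ x = 4x². Subtract (4x²)·D = 4x³ + 4x². Remainder: −6x² − 15x − 3.
Step 3: lead(−6x² − 15x − 3) ÷ lead(D) = −6x² ÷ x = −6x. Subtract (−6x)·D = −6x² − 6x. Remainder: −9x − 3.
Step 4: lead(−9x − 3) ÷ lead(D) = −9x ÷ x = −9. Subtract (−9)·D = −9x − 9. Remainder: 6.

R = [6]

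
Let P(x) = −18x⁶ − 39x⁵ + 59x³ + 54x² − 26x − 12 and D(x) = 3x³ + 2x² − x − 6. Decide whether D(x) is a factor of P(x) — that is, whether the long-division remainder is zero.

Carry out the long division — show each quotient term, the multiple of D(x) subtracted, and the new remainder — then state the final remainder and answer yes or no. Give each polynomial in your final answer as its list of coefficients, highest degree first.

Step 1: lead(−18x⁶ − 39x⁵ + 59x³ + 54x² − 26x − 12) ÷ lead(D) = −18x⁶ ÷ 3x³ = −6x³. Subtract (−6x³)·D = −18x⁶ − 12x⁵ + 6x⁴ + 36x³. Remainder: −27x⁵ − 6x⁴ + 23x³ + 54x² − 26x − 12.
Step 2: lead(−27x⁵ − 6x⁴ + 23x³ + 54x² − 26x − 12) ÷ lead(D) = −27x⁵ ÷ 3x³ = −9x². Subtract (−9x²)·D = −27x⁵ − 18x⁴ + 9x³ + 54x². Remainder: 12x⁴ + 14x³ − 26x − 12.
Step 3: lead(12x⁴ + 14x³ − 26x − 12) ÷ lead(D) = 12x⁴ ÷ 3x³ = 4x. Subtract (4x)·D = 12x⁴ + 8x³ − 4x² − 24x. Remainder: 6x³ + 4x² − 2x − 12.
Step 4: lead(6x³ + 4x² − 2x − 12) ÷ lead(D) = 6x³ ÷ 3x³ = 2. Subtract (2)·D = 6x³ + 4x² − 2x − 12. Remainder: 0.

R = [0], so D(x) is a factor of P(x). yes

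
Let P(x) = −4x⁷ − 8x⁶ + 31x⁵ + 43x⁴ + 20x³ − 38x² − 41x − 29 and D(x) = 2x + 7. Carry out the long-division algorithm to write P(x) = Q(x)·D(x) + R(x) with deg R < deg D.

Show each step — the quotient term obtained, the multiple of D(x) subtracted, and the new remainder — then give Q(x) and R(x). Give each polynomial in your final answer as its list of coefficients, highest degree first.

Q = [-2, 3, 5, 4, -4, -5, -3]; R = [-8]

Step 1: lead(−4x⁷ − 8x⁶ + 31x⁵ + 43x⁴ + 20x³ − 38x² − 41x − 29) ÷ lead(D) = −4x⁷ ÷ 2x = −2x⁶. Subtract (−2x⁶)·D = −4x⁷ − 14x⁶. Remainder: 6x⁶ + 31x⁵ + 43x⁴ + 20x³ − 38x² − 41x − 29.
Step 2: lead(6x⁶ + 31x⁵ + 43x⁴ + 20x³ − 38x² − 41x − 29) ÷ lead(D) = 6x⁶ ÷ 2x = 3x⁵. Subtract (3x⁵)·D = 6x⁶ + 21x⁵. Remainder: 10x⁵ + 43x⁴ + 20x³ − 38x² − 41x − 29.
Step 3: lead(10x⁵ + 43x⁴ + 20x³ − 38x² − 41x − 29) ÷ lead(D) = 10x⁵ ÷ 2x = 5x⁴. Subtract (5x⁴)·D = 10x⁵ + 35x⁴. Remainder: 8x⁴ + 20x³ − 38x² − 41x − 29.
Step 4: lead(8x⁴ + 20x³ − 38x² − 41x − 29) ÷ lead(D) = 8x⁴ ÷ 2x = 4x³. Subtract (4x³)·D = 8x⁴ + 28x³. Remainder: −8x³ − 38x² − 41x − 29.
Step 5: lead(−8x³ − 38x² − 41x − 29) ÷ lead(D) = −8x³ ÷ 2x = −4x². Subtract (−4x²)·D = −8x³ − 28x². Remainder: −10x² − 41x − 29.
Step 6: lead(−10x² − 41x − 29) ÷ lead(D) = −10x² ÷ 2x = −5x. Subtract (−5x)·D = −10x² − 35x. Remainder: −6x − 29.
Step 7: lead(−6x − 29) ÷ lead(D) = −6x ÷ 2x = −3. Subtract (−3)·D = −6x − 21. Remainder: −8.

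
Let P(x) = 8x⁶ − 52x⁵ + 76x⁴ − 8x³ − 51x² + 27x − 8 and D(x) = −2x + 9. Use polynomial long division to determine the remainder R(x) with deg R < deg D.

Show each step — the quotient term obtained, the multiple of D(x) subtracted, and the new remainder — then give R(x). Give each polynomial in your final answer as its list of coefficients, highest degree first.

R = [-8]

Step 1: lead(8x⁶ − 52x⁵ + 76x⁴ − 8x³ − 51x² + 27x − 8) ÷ lead(D) = 8x⁶ ÷ −2x = −4x⁵. Subtract (−4x⁵)·D = 8x⁶ − 36x⁵. Remainder: −16x⁵ + 76x⁴ − 8x³ − 51x² + 27x − 8.
Step 2: lead(−16x⁵ + 76x⁴ − 8x³ − 51x² + 27x − 8) ÷ lead(D) = −16x⁵ ÷ −2x = 8x⁴. Subtract (8x⁴)·D = −16x⁵ + 72x⁴. Remainder: 4x⁴ − 8x³ − 51x² + 27x − 8.
Step 3: lead(4x⁴ − 8x³ − 51x² + 27x − 8) ÷ lead(D) = 4x⁴ ÷ −2x = −2x³. Subtract (−2x³)·D = 4x⁴ − 18x³. Remainder: 10x³ − 51x² + 27x − 8.
Step 4: lead(10x³ − 51x² + 27x − 8) ÷ lead(D) = 10x³ ÷ −2x = −5x². Subtract (−5x²)·D = 10x³ − 45x². Remainder: −6x² + 27x − 8.
Step 5: lead(−6x² + 27x − 8) ÷ lead(D) = −6x² ÷ −2x = 3x. Subtract (3x)·D = −6x² + 27x. Remainder: −8.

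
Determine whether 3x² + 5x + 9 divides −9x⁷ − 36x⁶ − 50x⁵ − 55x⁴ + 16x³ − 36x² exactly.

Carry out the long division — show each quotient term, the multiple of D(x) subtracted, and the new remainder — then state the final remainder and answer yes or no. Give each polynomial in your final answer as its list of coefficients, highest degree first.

R = [0], so D(x) is a factor of P(x). yes

Step 1: lead(−9x⁷ − 36x⁶ − 50x⁵ − 55x⁴ + 16x³ − 36x²) ÷ lead(D) = −9x⁷ ÷ 3x² = −3x⁵. Subtract (−3x⁵)·D = −9x⁷ − 15x⁶ − 27x⁵. Remainder: −21x⁶ − 23x⁵ − 55x⁴ + 16x³ − 36x².
Step 2: lead(−21x⁶ − 23x⁵ − 55x⁴ + 16x³ − 36x²) ÷ lead(D) = −21x⁶ ÷ 3x² = −7x⁴. Subtract (−7x⁴)·D = −21x⁶ − 35x⁵ − 63x⁴. Remainder: 12x⁵ + 8x⁴ + 16x³ − 36x².
Step 3: lead(12x⁵ + 8x⁴ + 16x³ − 36x²) ÷ lead(D) = 12x⁵ ÷ 3x² = 4x³. Subtract (4x³)·D = 12x⁵ + 20x⁴ + 36x³. Remainder: −12x⁴ − 20x³ − 36x².
Step 4: lead(−12x⁴ − 20x³ − 36x²) ÷ lead(D) = −12x⁴ ÷ 3x² = −4x². Subtract (−4x²)·D = −12x⁴ − 20x³ − 36x². Remainder: 0.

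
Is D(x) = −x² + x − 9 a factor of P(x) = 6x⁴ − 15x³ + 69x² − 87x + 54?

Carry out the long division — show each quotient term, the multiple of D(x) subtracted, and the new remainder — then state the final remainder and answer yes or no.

Step 1: lead(6x⁴ − 15x³ + 69x² − 87x + 54) ÷ lead(D) = 6x⁴ ÷ −x² = −6x². Subtract (−6x²)·D = 6x⁴ − 6x³ + 54x². Remainder: −9x³ + 15x² − 87x + 54.
Step 2: lead(−9x³ + 15x² − 87x + 54) ÷ lead(D) = −9x³ ÷ −x² = 9x. Subtract (9x)·D = −9x³ + 9x² − 81x. Remainder: 6x² − 6x + 54.
Step 3: lead(6x² − 6x + 54) ÷ lead(D) = 6x² ÷ −x² = −6. Subtract (−6)·D = 6x² − 6x + 54. Remainder: 0.

R(x) = 0, so D(x) is a factor of P(x). yes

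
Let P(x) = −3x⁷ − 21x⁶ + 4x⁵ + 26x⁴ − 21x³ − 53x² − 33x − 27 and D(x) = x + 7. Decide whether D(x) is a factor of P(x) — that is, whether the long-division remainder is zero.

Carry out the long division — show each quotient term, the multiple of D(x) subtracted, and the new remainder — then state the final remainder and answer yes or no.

Step 1: lead(−3x⁷ − 21x⁶ + 4x⁵ + 26x⁴ − 21x³ − 53x² − 33x − 27) ÷ lead(D) = −3x⁷ ÷ x = −3x⁶. Subtract (−3x⁶)·D = −3x⁷ − 21x⁶. Remainder: 4x⁵ + 26x⁴ − 21x³ − 53x² − 33x − 27.
Step 2: lead(4x⁵ + 26x⁴ − 21x³ − 53x² − 33x − 27) ÷ lead(D) = 4x⁵ ÷ x = 4x⁴. Subtract (4x⁴)·D = 4x⁵ + 28x⁴. Remainder: −2x⁴ − 21x³ − 53x² − 33x − 27.
Step 3: lead(−2x⁴ − 21x³ − 53x² − 33x − 27) ÷ lead(D) = −2x⁴ ÷ x = −2x³. Subtract (−2x³)·D = −2x⁴ − 14x³. Remainder: −7x³ − 53x² − 33x − 27.
Step 4: lead(−7x³ − 53x² − 33x − 27) ÷ lead(D) = −7x³ ÷ x = −7x². Subtract (−7x²)·D = −7x³ − 49x². Remainder: −4x² − 33x − 27.
Step 5: lead(−4x² − 33x − 27) ÷ lead(D) = −4x² ÷ x = −4x. Subtract (−4x)·D = −4x² − 28x. Remainder: −5x − 27.
Step 6: lead(−5x − 27) ÷ lead(D) = −5x ÷ x = −5. Subtract (−5)·D = −5x − 35. Remainder: 8.

R(x) = 8, so D(x) is not a factor of P(x). no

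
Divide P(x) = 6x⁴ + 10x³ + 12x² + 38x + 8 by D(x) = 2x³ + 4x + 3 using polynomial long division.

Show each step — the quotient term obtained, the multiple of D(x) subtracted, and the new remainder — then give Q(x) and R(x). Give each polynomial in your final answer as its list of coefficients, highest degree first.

Q = [3, 5]; R = [9, -7]

Step 1: lead(6x⁴ + 10x³ + 12x² + 38x + 8) ÷ lead(D) = 6x⁴ ÷ 2x³ = 3x. Subtract (3x)·D = 6x⁴ + 12x² + 9x. Remainder: 10x³ + 29x + 8.
Step 2: lead(10x³ + 29x + 8) ÷ lead(D) = 10x³ ÷ 2x³ = 5. Subtract (5)·D = 10x³ + 20x + 15. Remainder: 9x − 7.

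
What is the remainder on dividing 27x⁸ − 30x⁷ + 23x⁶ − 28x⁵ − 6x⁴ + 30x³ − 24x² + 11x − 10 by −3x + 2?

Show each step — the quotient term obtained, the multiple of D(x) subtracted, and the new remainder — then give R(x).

R(x) = −8

Step 1: lead(27x⁸ − 30x⁷ + 23x⁶ − 28x⁵ − 6x⁴ + 30x³ − 24x² + 11x − 10) ÷ lead(D) = 27x⁸ ÷ −3x = −9x⁷. Subtract (−9x⁷)·D = 27x⁸ − 18x⁷. Remainder: −12x⁷ + 23x⁶ − 28x⁵ − 6x⁴ + 30x³ − 24x² + 11x − 10.
Step 2: lead(−12x⁷ + 23x⁶ − 28x⁵ − 6x⁴ + 30x³ − 24x² + 11x − 10) ÷ lead(D) = −12x⁷ ÷ −3x = 4x⁶. Subtract (4x⁶)·D = −12x⁷ + 8x⁶. Remainder: 15x⁶ − 28x⁵ − 6x⁴ + 30x³ − 24x² + 11x − 10.
Step 3: lead(15x⁶ − 28x⁵ − 6x⁴ + 30x³ − 24x² + 11x − 10) ÷ lead(D) = 15x⁶ ÷ −3x = −5x⁵. Subtract (−5x⁵)·D = 15x⁶ − 10x⁵. Remainder: −18x⁵ − 6x⁴ + 30x³ − 24x² + 11x − 10.
Step 4: lead(−18x⁵ − 6x⁴ + 30x³ − 24x² + 11x − 10) ÷ lead(D) = −18x⁵ ÷ −3x = 6x⁴. Subtract (6x⁴)·D = −18x⁵ + 12x⁴. Remainder: −18x⁴ + 30x³ − 24x² + 11x − 10.
Step 5: lead(−18x⁴ + 30x³ − 24x² + 11x − 10) ÷ lead(D) = −18x⁴ ÷ −3x = 6x³. Subtract (6x³)·D = −18x⁴ + 12x³. Remainder: 18x³ − 24x² + 11x − 10.
Step 6: lead(18x³ − 24x² + 11x − 10) ÷ lead(D) = 18x³ ÷ −3x = −6x². Subtract (−6x²)·D = 18x³ − 12x². Remainder: −12x² + 11x − 10.
Step 7: lead(−12x² + 11x − 10) ÷ lead(D) = −12x² ÷ −3x = 4x. Subtract (4x)·D = −12x² + 8x. Remainder: 3x − 10.
Step 8: lead(3x − 10) ÷ lead(D) = 3x ÷ −3x = −1. Subtract (−1)·D = 3x − 2. Remainder: −8.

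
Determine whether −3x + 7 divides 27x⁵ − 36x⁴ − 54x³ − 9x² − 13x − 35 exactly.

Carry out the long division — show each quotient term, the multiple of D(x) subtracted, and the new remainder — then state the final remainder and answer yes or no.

R(x) = 0, so D(x) is a factor of P(x). yes

Step 1: lead(27x⁵ − 36x⁴ − 54x³ − 9x² − 13x − 35) ÷ lead(D) = 27x⁵ ÷ −3x = −9x⁴. Subtract (−9x⁴)·D = 27x⁵ − 63x⁴. Remainder: 27x⁴ − 54x³ − 9x² − 13x − 35.
Step 2: lead(27x⁴ − 54x³ − 9x² − 13x − 35) ÷ lead(D) = 27x⁴ ÷ −3x = −9x³. Subtract (−9x³)·D = 27x⁴ − 63x³. Remainder: 9x³ − 9x² − 13x − 35.
Step 3: lead(9x³ − 9x² − 13x − 35) ÷ lead(D) = 9x³ ÷ −3x = −3x². Subtract (−3x²)·D = 9x³ − 21x². Remainder: 12x² − 13x − 35.
Step 4: lead(12x² − 13x − 35) ÷ lead(D) = 12x² ÷ −3x = −4x. Subtract (−4x)·D = 12x² − 28x. Remainder: 15x − 35.
Step 5: lead(15x − 35) ÷ lead(D) = 15x ÷ −3x = −5. Subtract (−5)·D = 15x − 35. Remainder: 0.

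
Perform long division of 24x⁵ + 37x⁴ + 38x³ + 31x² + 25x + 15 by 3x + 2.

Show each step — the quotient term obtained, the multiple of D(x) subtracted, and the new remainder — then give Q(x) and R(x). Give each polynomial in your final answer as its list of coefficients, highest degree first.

Q = [8, 7, 8, 5, 5]; R = [5]

Step 1: lead(24x⁵ + 37x⁴ + 38x³ + 31x² + 25x + 15) ÷ lead(D) = 24x⁵ ÷ 3x = 8x⁴. Subtract (8x⁴)·D = 24x⁵ + 16x⁴. Remainder: 21x⁴ + 38x³ + 31x² + 25x + 15.
Step 2: lead(21x⁴ + 38x³ + 31x² + 25x + 15) ÷ lead(D) = 21x⁴ ÷ 3x = 7x³. Subtract (7x³)·D = 21x⁴ + 14x³. Remainder: 24x³ + 31x² + 25x + 15.
Step 3: lead(24x³ + 31x² + 25x + 15) ÷ lead(D) = 24x³ ÷ 3x = 8x². Subtract (8x²)·D = 24x³ + 16x². Remainder: 15x² + 25x + 15.
Step 4: lead(15x² + 25x + 15) ÷ lead(D) = 15x² ÷ 3x = 5x. Subtract (5x)·D = 15x² + 10x. Remainder: 15x + 15.
Step 5: lead(15x + 15) ÷ lead(D) = 15x ÷ 3x = 5. Subtract (5)·D = 15x + 10. Remainder: 5.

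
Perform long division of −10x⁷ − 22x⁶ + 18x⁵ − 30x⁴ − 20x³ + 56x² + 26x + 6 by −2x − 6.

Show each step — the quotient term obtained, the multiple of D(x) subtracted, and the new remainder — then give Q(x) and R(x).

Q(x) = 5x⁶ − 4x⁵ + 3x⁴ + 6x³ − 8x² − 4x − 1; R(x) = 0

Step 1: lead(−10x⁷ − 22x⁶ + 18x⁵ − 30x⁴ − 20x³ + 56x² + 26x + 6) ÷ lead(D) = −10x⁷ ÷ −2x = 5x⁶. Subtract (5x⁶)·D = −10x⁷ − 30x⁶. Remainder: 8x⁶ + 18x⁵ − 30x⁴ − 20x³ + 56x² + 26x + 6.
Step 2: lead(8x⁶ + 18x⁵ − 30x⁴ − 20x³ + 56x² + 26x + 6) ÷ lead(D) = 8x⁶ ÷ −2x = −4x⁵. Subtract (−4x⁵)·D = 8x⁶ + 24x⁵. Remainder: −6x⁵ − 30x⁴ − 20x³ + 56x² + 26x + 6.
Step 3: lead(−6x⁵ − 30x⁴ − 20x³ + 56x² + 26x + 6) ÷ lead(D) = −6x⁵ ÷ −2x = 3x⁴. Subtract (3x⁴)·D = −6x⁵ − 18x⁴. Remainder: −12x⁴ − 20x³ + 56x² + 26x + 6.
Step 4: lead(−12x⁴ − 20x³ + 56x² + 26x + 6) ÷ lead(D) = −12x⁴ ÷ −2x = 6x³. Subtract (6x³)·D = −12x⁴ − 36x³. Remainder: 16x³ + 56x² + 26x + 6.
Step 5: lead(16x³ + 56x² + 26x + 6) ÷ lead(D) = 16x³ ÷ −2x = −8x². Subtract (−8x²)·D = 16x³ + 48x². Remainder: 8x² + 26x + 6.
Step 6: lead(8x² + 26x + 6) ÷ lead(D) = 8x² ÷ −2x = −4x. Subtract (−4x)·D = 8x² + 24x. Remainder: 2x + 6.
Step 7: lead(2x + 6) ÷ lead(D) = 2x ÷ −2x = −1. Subtract (−1)·D = 2x + 6. Remainder: 0.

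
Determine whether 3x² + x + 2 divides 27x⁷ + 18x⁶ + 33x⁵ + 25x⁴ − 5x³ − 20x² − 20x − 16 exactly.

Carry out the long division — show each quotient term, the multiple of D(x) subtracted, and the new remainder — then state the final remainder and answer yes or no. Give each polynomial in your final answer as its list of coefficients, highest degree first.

Step 1: lead(27x⁷ + 18x⁶ + 33x⁵ + 25x⁴ − 5x³ − 20x² − 20x − 16) ÷ lead(D) = 27x⁷ ÷ 3x² = 9x⁵. Subtract (9x⁵)·D = 27x⁷ + 9x⁶ + 18x⁵. Remainder: 9x⁶ + 15x⁵ + 25x⁴ − 5x³ − 20x² − 20x − 16.
Step 2: lead(9x⁶ + 15x⁵ + 25x⁴ − 5x³ − 20x² − 20x − 16) ÷ lead(D) = 9x⁶ ÷ 3x² = 3x⁴. Subtract (3x⁴)·D = 9x⁶ + 3x⁵ + 6x⁴. Remainder: 12x⁵ + 19x⁴ − 5x³ − 20x² − 20x − 16.
Step 3: lead(12x⁵ + 19x⁴ − 5x³ − 20x² − 20x − 16) ÷ lead(D) = 12x⁵ ÷ 3x² = 4x³. Subtract (4x³)·D = 12x⁵ + 4x⁴ + 8x³. Remainder: 15x⁴ − 13x³ − 20x² − 20x − 16.
Step 4: lead(15x⁴ − 13x³ − 20x² − 20x − 16) ÷ lead(D) = 15x⁴ ÷ 3x² = 5x². Subtract (5x²)·D = 15x⁴ + 5x³ + 10x². Remainder: −18x³ − 30x² − 20x − 16.
Step 5: lead(−18x³ − 30x² − 20x − 16) ÷ lead(D) = −18x³ ÷ 3x² = −6x. Subtract (−6x)·D = −18x³ − 6x² − 12x. Remainder: −24x² − 8x − 16.
Step 6: lead(−24x² − 8x − 16) ÷ lead(D) = −24x² ÷ 3x² = −8. Subtract (−8)·D = −24x² − 8x − 16. Remainder: 0.

R = [0], so D(x) is a factor of P(x). yes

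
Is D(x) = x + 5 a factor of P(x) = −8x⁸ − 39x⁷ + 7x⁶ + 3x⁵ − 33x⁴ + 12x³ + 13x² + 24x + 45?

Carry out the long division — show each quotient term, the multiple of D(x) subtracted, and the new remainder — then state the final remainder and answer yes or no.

Step 1: lead(−8x⁸ − 39x⁷ + 7x⁶ + 3x⁵ − 33x⁴ + 12x³ + 13x² + 24x + 45) ÷ lead(D) = −8x⁸ ÷ x = −8x⁷. Subtract (−8x⁷)·D = −8x⁸ − 40x⁷. Remainder: x⁷ + 7x⁶ + 3x⁵ − 33x⁴ + 12x³ + 13x² + 24x + 45.
Step 2: lead(x⁷ + 7x⁶ + 3x⁵ − 33x⁴ + 12x³ + 13x² + 24x + 45) ÷ lead(D) = x⁷ ÷ x = x⁶. Subtract (x⁶)·D = x⁷ + 5x⁶. Remainder: 2x⁶ + 3x⁵ − 33x⁴ + 12x³ + 13x² + 24x + 45.
Step 3: lead(2x⁶ + 3x⁵ − 33x⁴ + 12x³ + 13x² + 24x + 45) ÷ lead(D) = 2x⁶ ÷ x = 2x⁵. Subtract (2x⁵)·D = 2x⁶ + 10x⁵. Remainder: −7x⁵ − 33x⁴ + 12x³ + 13x² + 24x + 45.
Step 4: lead(−7x⁵ − 33x⁴ + 12x³ + 13x² + 24x + 45) ÷ lead(D) = −7x⁵ ÷ x = −7x⁴. Subtract (−7x⁴)·D = −7x⁵ − 35x⁴. Remainder: 2x⁴ + 12x³ + 13x² + 24x + 45.
Step 5: lead(2x⁴ + 12x³ + 13x² + 24x + 45) ÷ lead(D) = 2x⁴ ÷ x = 2x³. Subtract (2x³)·D = 2x⁴ + 10x³. Remainder: 2x³ + 13x² + 24x + 45.
Step 6: lead(2x³ + 13x² + 24x + 45) ÷ lead(D) = 2x³ ÷ x = 2x². Subtract (2x²)·D = 2x³ + 10x². Remainder: 3x² + 24x + 45.
Step 7: lead(3x² + 24x + 45) ÷ lead(D) = 3x² ÷ x = 3x. Subtract (3x)·D = 3x² + 15x. Remainder: 9x + 45.
Step 8: lead(9x + 45) ÷ lead(D) = 9x ÷ x = 9. Subtract (9)·D = 9x + 45. Remainder: 0.

R(x) = 0, so D(x) is a factor of P(x). yes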